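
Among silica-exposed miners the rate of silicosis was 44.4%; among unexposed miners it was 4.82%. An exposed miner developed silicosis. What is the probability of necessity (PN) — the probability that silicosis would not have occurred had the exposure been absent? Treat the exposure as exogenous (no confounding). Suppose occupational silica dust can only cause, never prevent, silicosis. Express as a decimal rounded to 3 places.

PN ≈ 0.891

p₁ = 0.444, p₀ = 0.0482.
Under exogeneity and monotonicity, PN = (p₁ − p₀) / p₁.
PN = (0.444 − 0.0482) / 0.444 = 0.3958 / 0.444 ≈ 0.8914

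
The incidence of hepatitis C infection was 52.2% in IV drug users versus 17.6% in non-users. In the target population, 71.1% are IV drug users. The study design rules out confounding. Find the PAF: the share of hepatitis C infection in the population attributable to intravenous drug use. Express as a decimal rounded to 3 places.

p₁ = 0.522, p₀ = 0.176.
Overall risk P(Y=1) = π·p₁ + (1−π)·p₀ = 0.711×0.522 + 0.289×0.176 = 0.42201.
Under exogeneity, PAF = [P(Y=1) − p₀] / P(Y=1).
PAF = (0.42201 − 0.176) / 0.42201 ≈ 0.5829

PAF ≈ 0.583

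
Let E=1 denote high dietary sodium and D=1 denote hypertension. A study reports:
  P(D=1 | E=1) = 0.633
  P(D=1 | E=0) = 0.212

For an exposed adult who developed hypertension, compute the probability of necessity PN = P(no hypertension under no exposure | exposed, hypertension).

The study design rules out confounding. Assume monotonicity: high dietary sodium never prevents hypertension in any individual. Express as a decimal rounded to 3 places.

PN ≈ 0.665

Let p₁ = 0.633, p₀ = 0.212.
Under exogeneity and monotonicity, PN = (p₁ − p₀) / p₁.
PN = (0.633 − 0.212) / 0.633 = 0.421 / 0.633 ≈ 0.6651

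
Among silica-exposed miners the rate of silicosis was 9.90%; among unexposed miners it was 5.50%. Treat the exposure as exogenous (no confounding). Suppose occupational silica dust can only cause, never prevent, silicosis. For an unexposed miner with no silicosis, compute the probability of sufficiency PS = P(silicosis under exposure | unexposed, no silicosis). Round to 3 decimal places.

p₁ = 0.099, p₀ = 0.055.
Under exogeneity and monotonicity, PS = (p₁ − p₀) / (1 − p₀).
PS = (0.099 − 0.055) / (1 − 0.055) = 0.044 / 0.945 ≈ 0.0466

PS ≈ 0.047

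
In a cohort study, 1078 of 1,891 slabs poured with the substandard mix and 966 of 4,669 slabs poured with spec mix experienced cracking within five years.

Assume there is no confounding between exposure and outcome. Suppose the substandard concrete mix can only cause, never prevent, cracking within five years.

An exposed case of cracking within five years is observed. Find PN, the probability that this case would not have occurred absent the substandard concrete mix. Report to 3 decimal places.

p₁ = P(outcome | exposed) = 1078/1891 = 0.57007
p₀ = P(outcome | unexposed) = 966/4669 = 0.2069
Under exogeneity and monotonicity, PN = (p₁ − p₀) / p₁.
PN = (0.57007 − 0.2069) / 0.57007 = 0.36317 / 0.57007 ≈ 0.6371

PN ≈ 0.637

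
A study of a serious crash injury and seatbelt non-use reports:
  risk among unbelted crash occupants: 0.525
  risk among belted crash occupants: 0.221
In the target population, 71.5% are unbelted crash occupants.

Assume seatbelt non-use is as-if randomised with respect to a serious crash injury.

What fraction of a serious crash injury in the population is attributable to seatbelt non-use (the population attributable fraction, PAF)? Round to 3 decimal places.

PAF ≈ 0.496

Let p₁ = 0.525, p₀ = 0.221.
Overall risk P(Y=1) = π·p₁ + (1−π)·p₀ = 0.715×0.525 + 0.285×0.221 = 0.43836.
Under exogeneity, PAF = [P(Y=1) − p₀] / P(Y=1).
PAF = (0.43836 − 0.221) / 0.43836 ≈ 0.4958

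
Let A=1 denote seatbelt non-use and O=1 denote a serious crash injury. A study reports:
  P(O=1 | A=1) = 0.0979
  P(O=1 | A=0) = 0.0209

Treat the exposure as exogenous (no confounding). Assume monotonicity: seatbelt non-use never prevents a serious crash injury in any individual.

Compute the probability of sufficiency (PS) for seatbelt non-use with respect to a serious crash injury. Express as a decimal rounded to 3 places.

PS ≈ 0.079

Let p₁ = 0.0979, p₀ = 0.0209.
Under exogeneity and monotonicity, PS = (p₁ − p₀) / (1 − p₀).
PS = (0.0979 − 0.0209) / (1 − 0.0209) = 0.077 / 0.9791 ≈ 0.0786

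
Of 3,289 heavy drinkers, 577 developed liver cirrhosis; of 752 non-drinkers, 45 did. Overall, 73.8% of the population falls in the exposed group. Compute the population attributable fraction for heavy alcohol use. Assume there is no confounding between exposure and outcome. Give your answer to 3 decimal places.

PAF ≈ 0.588

p₁ = P(outcome | exposed) = 577/3289 = 0.17543
p₀ = P(outcome | unexposed) = 45/752 = 0.05984
Overall risk P(Y=1) = π·p₁ + (1−π)·p₀ = 0.738×0.17543 + 0.262×0.05984 = 0.14515.
Under exogeneity, PAF = [P(Y=1) − p₀] / P(Y=1).
PAF = (0.14515 − 0.05984) / 0.14515 ≈ 0.5877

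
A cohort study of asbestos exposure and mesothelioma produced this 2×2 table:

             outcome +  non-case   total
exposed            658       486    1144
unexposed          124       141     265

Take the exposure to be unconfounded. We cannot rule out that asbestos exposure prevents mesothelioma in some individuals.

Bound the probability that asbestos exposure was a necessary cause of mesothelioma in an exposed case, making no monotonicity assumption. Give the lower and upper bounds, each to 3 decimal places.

p₁ = P(outcome | exposed) = 658/1144 = 0.57517
p₀ = P(outcome | unexposed) = 124/265 = 0.46792
Under exogeneity alone the bounds on PN are max{0,(p₁−p₀)/p₁} ≤ PN ≤ min{1,(1−p₀)/p₁}.
  lower = (p₁ − p₀)/p₁ = 0.10725 / 0.57517 ≈ 0.1865
  upper = min{1, (1 − p₀)/p₁} = 0.53208 / 0.57517 ≈ 0.9251

0.186 ≤ PN ≤ 0.925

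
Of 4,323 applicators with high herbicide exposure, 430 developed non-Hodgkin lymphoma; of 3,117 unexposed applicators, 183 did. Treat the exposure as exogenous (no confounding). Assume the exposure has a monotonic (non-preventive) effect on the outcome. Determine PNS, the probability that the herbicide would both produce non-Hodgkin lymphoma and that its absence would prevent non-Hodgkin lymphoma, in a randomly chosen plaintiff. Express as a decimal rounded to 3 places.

p₁ = P(outcome | exposed) = 430/4323 = 0.099468
p₀ = P(outcome | unexposed) = 183/3117 = 0.05871
Under exogeneity and monotonicity, PNS = p₁ − p₀.
PNS = 0.099468 − 0.05871 = 0.040758

PNS ≈ 0.041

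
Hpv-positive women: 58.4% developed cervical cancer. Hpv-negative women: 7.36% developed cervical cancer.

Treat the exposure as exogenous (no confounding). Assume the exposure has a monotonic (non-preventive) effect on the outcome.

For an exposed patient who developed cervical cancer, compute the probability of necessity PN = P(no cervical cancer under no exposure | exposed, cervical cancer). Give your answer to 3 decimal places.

p₁ = 0.584, p₀ = 0.0736.
Under exogeneity and monotonicity, PN = (p₁ − p₀) / p₁.
PN = (0.584 − 0.0736) / 0.584 = 0.5104 / 0.584 ≈ 0.8740

PN ≈ 0.874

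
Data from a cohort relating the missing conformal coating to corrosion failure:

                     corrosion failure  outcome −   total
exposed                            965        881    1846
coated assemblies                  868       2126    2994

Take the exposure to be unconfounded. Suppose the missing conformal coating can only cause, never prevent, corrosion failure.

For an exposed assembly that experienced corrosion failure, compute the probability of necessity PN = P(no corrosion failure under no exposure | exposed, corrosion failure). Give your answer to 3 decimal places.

PN ≈ 0.445

p₁ = P(outcome | exposed) = 965/1846 = 0.52275
p₀ = P(outcome | unexposed) = 868/2994 = 0.28991
Under exogeneity and monotonicity, PN = (p₁ − p₀)/p₁.
PN = (0.52275 − 0.28991) / 0.52275 ≈ 0.4454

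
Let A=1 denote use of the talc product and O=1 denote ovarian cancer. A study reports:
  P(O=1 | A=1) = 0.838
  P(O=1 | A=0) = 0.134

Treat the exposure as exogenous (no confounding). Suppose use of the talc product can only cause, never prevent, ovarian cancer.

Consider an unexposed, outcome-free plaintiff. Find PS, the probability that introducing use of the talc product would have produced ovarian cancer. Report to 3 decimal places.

PS ≈ 0.813

Let p₁ = 0.838, p₀ = 0.134.
Under exogeneity and monotonicity, PS = (p₁ − p₀) / (1 − p₀).
PS = (0.838 − 0.134) / (1 − 0.134) = 0.704 / 0.866 ≈ 0.8129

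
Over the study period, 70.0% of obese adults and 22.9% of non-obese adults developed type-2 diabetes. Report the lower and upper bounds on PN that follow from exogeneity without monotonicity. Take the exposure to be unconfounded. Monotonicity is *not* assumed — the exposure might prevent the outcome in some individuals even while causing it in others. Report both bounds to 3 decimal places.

0.673 ≤ PN ≤ 1.000

p₁ = 0.7, p₀ = 0.229.
Under exogeneity alone the bounds on PN are max{0,(p₁−p₀)/p₁} ≤ PN ≤ min{1,(1−p₀)/p₁}.
  lower = (p₁ − p₀)/p₁ = 0.471 / 0.7 ≈ 0.6729
  upper = min{1, (1 − p₀)/p₁} = 0.771 / 0.7 ≈ 1.1014 → capped at 1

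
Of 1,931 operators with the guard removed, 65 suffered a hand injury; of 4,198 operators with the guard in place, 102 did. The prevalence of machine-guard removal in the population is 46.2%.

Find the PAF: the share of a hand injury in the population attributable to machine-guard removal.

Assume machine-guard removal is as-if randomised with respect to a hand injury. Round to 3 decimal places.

p₁ = P(outcome | exposed) = 65/1931 = 0.033661
p₀ = P(outcome | unexposed) = 102/4198 = 0.024297
Overall risk P(Y=1) = π·p₁ + (1−π)·p₀ = 0.462×0.033661 + 0.538×0.024297 = 0.028623.
Under exogeneity, PAF = [P(Y=1) − p₀] / P(Y=1).
PAF = (0.028623 − 0.024297) / 0.028623 ≈ 0.1511

PAF ≈ 0.151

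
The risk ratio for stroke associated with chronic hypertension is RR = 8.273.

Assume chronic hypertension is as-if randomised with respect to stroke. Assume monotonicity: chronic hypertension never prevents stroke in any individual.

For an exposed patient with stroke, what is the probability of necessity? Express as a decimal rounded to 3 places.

Under exogeneity and monotonicity, PN = (RR − 1) / RR = 1 − 1/RR.
PN = (8.273 − 1) / 8.273 = 7.273 / 8.273 ≈ 0.8791

PN ≈ 0.879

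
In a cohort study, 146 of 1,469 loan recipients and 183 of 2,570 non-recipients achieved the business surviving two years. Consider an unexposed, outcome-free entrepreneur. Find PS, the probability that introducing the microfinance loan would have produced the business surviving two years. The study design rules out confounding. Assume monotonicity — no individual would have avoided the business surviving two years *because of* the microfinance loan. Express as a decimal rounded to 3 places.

PS ≈ 0.030

p₁ = P(outcome | exposed) = 146/1469 = 0.099387
p₀ = P(outcome | unexposed) = 183/2570 = 0.071206
Under exogeneity and monotonicity, PS = (p₁ − p₀) / (1 − p₀).
PS = (0.099387 − 0.071206) / (1 − 0.071206) = 0.028181 / 0.92879 ≈ 0.0303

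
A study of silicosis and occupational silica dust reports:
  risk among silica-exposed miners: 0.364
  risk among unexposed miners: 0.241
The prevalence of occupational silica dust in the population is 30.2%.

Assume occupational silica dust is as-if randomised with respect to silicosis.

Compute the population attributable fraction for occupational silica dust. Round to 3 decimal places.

Let p₁ = 0.364, p₀ = 0.241.
Overall risk P(Y=1) = π·p₁ + (1−π)·p₀ = 0.302×0.364 + 0.698×0.241 = 0.27815.
Under exogeneity, PAF = [P(Y=1) − p₀] / P(Y=1).
PAF = (0.27815 − 0.241) / 0.27815 ≈ 0.1335

PAF ≈ 0.134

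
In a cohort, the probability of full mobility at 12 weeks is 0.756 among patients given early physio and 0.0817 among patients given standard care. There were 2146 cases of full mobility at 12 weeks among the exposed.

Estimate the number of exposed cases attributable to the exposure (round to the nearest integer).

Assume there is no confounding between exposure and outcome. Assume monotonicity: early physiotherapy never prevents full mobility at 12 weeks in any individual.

Let p₁ = 0.756, p₀ = 0.0817.
PN = (p₁ − p₀)/p₁ = (0.756 − 0.0817) / 0.756 ≈ 0.89193.
Attributable cases ≈ PN × (exposed cases) = 0.89193 × 2146 ≈ 1914.08.

about 1914 cases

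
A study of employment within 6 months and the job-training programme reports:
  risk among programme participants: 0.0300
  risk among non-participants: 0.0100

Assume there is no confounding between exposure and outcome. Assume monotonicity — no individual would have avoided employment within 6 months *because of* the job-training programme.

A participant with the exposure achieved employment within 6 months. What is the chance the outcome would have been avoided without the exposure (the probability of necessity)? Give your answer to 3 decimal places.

PN ≈ 0.667

Let p₁ = 0.03, p₀ = 0.01.
Under exogeneity and monotonicity, PN = (p₁ − p₀) / p₁.
PN = (0.03 − 0.01) / 0.03 = 0.02 / 0.03 ≈ 0.6667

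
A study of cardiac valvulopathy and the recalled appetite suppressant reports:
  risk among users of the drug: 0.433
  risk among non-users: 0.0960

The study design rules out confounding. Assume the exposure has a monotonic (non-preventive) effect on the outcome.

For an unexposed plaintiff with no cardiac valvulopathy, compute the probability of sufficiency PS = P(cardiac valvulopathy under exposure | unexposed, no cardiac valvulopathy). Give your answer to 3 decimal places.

PS ≈ 0.373

Let p₁ = 0.433, p₀ = 0.096.
Under exogeneity and monotonicity, PS = (p₁ − p₀) / (1 − p₀).
PS = (0.433 − 0.096) / (1 − 0.096) = 0.337 / 0.904 ≈ 0.3728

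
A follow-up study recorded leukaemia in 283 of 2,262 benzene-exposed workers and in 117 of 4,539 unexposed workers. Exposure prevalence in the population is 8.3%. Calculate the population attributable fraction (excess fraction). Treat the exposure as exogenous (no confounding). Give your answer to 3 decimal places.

p₁ = P(outcome | exposed) = 283/2262 = 0.12511
p₀ = P(outcome | unexposed) = 117/4539 = 0.025777
Overall risk P(Y=1) = π·p₁ + (1−π)·p₀ = 0.083×0.12511 + 0.917×0.025777 = 0.034021.
Under exogeneity, PAF = [P(Y=1) − p₀] / P(Y=1).
PAF = (0.034021 − 0.025777) / 0.034021 ≈ 0.2423

PAF ≈ 0.242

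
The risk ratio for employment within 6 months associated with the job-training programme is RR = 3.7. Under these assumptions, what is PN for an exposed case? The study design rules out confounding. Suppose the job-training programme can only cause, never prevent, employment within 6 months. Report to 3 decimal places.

PN ≈ 0.730

Under exogeneity and monotonicity, PN = (RR − 1) / RR = 1 − 1/RR.
PN = (3.7 − 1) / 3.7 = 2.7 / 3.7 ≈ 0.7297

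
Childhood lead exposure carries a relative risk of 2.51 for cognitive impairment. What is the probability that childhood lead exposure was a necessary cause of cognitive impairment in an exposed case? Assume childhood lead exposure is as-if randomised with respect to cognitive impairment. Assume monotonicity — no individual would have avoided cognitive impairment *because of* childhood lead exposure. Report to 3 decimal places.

PN ≈ 0.602

Under exogeneity and monotonicity, PN = (RR − 1) / RR = 1 − 1/RR.
PN = (2.51 − 1) / 2.51 = 1.51 / 2.51 ≈ 0.6016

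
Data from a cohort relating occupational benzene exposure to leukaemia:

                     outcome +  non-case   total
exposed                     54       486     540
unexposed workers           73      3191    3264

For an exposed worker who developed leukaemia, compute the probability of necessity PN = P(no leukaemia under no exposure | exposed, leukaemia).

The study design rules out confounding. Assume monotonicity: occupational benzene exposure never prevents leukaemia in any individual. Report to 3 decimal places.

p₁ = P(outcome | exposed) = 54/540 = 0.1
p₀ = P(outcome | unexposed) = 73/3264 = 0.022365
Under exogeneity and monotonicity, PN = (p₁ − p₀)/p₁.
PN = (0.1 − 0.022365) / 0.1 ≈ 0.7763

PN ≈ 0.776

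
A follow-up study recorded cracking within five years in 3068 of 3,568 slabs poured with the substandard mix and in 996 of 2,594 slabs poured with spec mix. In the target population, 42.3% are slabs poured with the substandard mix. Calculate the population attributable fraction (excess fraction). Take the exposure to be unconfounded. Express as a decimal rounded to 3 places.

p₁ = P(outcome | exposed) = 3068/3568 = 0.85987
p₀ = P(outcome | unexposed) = 996/2594 = 0.38396
Overall risk P(Y=1) = π·p₁ + (1−π)·p₀ = 0.423×0.85987 + 0.577×0.38396 = 0.58527.
Under exogeneity, PAF = [P(Y=1) − p₀] / P(Y=1).
PAF = (0.58527 − 0.38396) / 0.58527 ≈ 0.3440

PAF ≈ 0.344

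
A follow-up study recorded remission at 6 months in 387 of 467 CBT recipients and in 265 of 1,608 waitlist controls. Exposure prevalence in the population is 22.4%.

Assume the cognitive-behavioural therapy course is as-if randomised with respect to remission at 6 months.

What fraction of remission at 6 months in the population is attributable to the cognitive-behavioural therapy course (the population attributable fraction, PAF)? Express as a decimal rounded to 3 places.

PAF ≈ 0.474

p₁ = P(outcome | exposed) = 387/467 = 0.82869
p₀ = P(outcome | unexposed) = 265/1608 = 0.1648
Overall risk P(Y=1) = π·p₁ + (1−π)·p₀ = 0.224×0.82869 + 0.776×0.1648 = 0.31351.
Under exogeneity, PAF = [P(Y=1) − p₀] / P(Y=1).
PAF = (0.31351 − 0.1648) / 0.31351 ≈ 0.4743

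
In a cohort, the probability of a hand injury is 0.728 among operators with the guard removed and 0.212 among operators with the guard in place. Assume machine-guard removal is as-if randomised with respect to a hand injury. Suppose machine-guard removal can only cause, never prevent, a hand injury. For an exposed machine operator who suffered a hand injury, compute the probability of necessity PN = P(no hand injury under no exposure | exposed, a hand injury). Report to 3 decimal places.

PN ≈ 0.709

Let p₁ = 0.728, p₀ = 0.212.
Under exogeneity and monotonicity, PN = (p₁ − p₀) / p₁.
PN = (0.728 − 0.212) / 0.728 = 0.516 / 0.728 ≈ 0.7088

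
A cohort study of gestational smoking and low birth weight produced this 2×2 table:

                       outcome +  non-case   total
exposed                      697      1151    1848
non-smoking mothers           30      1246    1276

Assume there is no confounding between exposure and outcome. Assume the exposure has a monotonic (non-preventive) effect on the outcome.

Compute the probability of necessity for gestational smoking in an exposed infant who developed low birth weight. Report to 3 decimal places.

PN ≈ 0.938

p₁ = P(outcome | exposed) = 697/1848 = 0.37716
p₀ = P(outcome | unexposed) = 30/1276 = 0.023511
Under exogeneity and monotonicity, PN = (p₁ − p₀)/p₁.
PN = (0.37716 − 0.023511) / 0.37716 ≈ 0.9377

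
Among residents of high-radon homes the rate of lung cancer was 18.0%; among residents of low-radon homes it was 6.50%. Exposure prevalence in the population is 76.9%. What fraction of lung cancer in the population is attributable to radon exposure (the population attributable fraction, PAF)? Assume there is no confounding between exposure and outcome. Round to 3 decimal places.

p₁ = 0.18, p₀ = 0.065.
Overall risk P(Y=1) = π·p₁ + (1−π)·p₀ = 0.769×0.18 + 0.231×0.065 = 0.15343.
Under exogeneity, PAF = [P(Y=1) − p₀] / P(Y=1).
PAF = (0.15343 − 0.065) / 0.15343 ≈ 0.5764

PAF ≈ 0.576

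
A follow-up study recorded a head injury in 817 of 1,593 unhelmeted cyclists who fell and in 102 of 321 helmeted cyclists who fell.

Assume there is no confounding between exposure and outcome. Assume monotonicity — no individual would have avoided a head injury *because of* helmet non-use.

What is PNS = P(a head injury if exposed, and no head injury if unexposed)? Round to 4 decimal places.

PNS ≈ 0.1951

p₁ = P(outcome | exposed) = 817/1593 = 0.51287
p₀ = P(outcome | unexposed) = 102/321 = 0.31776
Under exogeneity and monotonicity, PNS = p₁ − p₀.
PNS = 0.51287 − 0.31776 = 0.19511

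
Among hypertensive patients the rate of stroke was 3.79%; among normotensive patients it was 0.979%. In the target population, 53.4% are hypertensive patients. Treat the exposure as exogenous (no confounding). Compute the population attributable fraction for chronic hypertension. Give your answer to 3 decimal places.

PAF ≈ 0.605

p₁ = 0.0379, p₀ = 0.00979.
Overall risk P(Y=1) = π·p₁ + (1−π)·p₀ = 0.534×0.0379 + 0.466×0.00979 = 0.024801.
Under exogeneity, PAF = [P(Y=1) − p₀] / P(Y=1).
PAF = (0.024801 − 0.00979) / 0.024801 ≈ 0.6053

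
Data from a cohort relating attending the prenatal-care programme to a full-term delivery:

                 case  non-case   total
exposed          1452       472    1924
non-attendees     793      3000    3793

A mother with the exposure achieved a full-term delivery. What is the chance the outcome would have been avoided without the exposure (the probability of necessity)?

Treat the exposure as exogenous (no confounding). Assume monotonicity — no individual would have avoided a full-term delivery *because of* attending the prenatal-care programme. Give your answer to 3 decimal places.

PN ≈ 0.723

p₁ = P(outcome | exposed) = 1452/1924 = 0.75468
p₀ = P(outcome | unexposed) = 793/3793 = 0.20907
Under exogeneity and monotonicity, PN = (p₁ − p₀)/p₁.
PN = (0.75468 − 0.20907) / 0.75468 ≈ 0.7230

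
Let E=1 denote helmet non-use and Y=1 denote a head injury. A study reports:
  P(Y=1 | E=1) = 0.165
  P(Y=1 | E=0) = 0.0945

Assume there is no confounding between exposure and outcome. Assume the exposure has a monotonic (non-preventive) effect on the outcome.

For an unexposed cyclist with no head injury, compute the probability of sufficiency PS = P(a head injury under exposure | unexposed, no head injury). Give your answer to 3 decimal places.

PS ≈ 0.078

Let p₁ = 0.165, p₀ = 0.0945.
Under exogeneity and monotonicity, PS = (p₁ − p₀) / (1 − p₀).
PS = (0.165 − 0.0945) / (1 − 0.0945) = 0.0705 / 0.9055 ≈ 0.0779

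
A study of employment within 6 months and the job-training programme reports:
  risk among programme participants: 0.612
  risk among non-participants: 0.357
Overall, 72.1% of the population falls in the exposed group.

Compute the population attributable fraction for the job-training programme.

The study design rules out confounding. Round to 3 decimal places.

Let p₁ = 0.612, p₀ = 0.357.
Overall risk P(Y=1) = π·p₁ + (1−π)·p₀ = 0.721×0.612 + 0.279×0.357 = 0.54085.
Under exogeneity, PAF = [P(Y=1) − p₀] / P(Y=1).
PAF = (0.54085 − 0.357) / 0.54085 ≈ 0.3399

PAF ≈ 0.340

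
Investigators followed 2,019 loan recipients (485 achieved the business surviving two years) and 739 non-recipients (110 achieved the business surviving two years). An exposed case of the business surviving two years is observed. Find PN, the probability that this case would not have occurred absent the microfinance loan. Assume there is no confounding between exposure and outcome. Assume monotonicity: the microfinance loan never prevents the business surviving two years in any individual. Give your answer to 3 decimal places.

p₁ = P(outcome | exposed) = 485/2019 = 0.24022
p₀ = P(outcome | unexposed) = 110/739 = 0.14885
Under exogeneity and monotonicity, PN = (p₁ − p₀) / p₁.
PN = (0.24022 − 0.14885) / 0.24022 = 0.091368 / 0.24022 ≈ 0.3804

PN ≈ 0.380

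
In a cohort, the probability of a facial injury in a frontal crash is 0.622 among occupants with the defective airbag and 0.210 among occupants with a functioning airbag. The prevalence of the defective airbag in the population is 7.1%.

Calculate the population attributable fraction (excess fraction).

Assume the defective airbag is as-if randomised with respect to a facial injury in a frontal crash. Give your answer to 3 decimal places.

Let p₁ = 0.622, p₀ = 0.21.
Overall risk P(Y=1) = π·p₁ + (1−π)·p₀ = 0.071×0.622 + 0.929×0.21 = 0.23925.
Under exogeneity, PAF = [P(Y=1) − p₀] / P(Y=1).
PAF = (0.23925 − 0.21) / 0.23925 ≈ 0.1223

PAF ≈ 0.122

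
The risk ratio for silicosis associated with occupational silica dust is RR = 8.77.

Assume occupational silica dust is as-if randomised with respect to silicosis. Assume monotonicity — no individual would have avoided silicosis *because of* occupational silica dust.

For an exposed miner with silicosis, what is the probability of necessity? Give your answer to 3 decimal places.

Under exogeneity and monotonicity, PN = (RR − 1) / RR = 1 − 1/RR.
PN = (8.77 − 1) / 8.77 = 7.77 / 8.77 ≈ 0.8860

PN ≈ 0.886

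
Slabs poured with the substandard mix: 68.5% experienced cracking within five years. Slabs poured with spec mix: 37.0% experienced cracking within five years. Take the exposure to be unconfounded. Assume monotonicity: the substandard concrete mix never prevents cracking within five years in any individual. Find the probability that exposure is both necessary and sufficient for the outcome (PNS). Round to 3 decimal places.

p₁ = 0.685, p₀ = 0.37.
Under exogeneity and monotonicity, PNS = p₁ − p₀.
PNS = 0.685 − 0.37 = 0.315

PNS ≈ 0.315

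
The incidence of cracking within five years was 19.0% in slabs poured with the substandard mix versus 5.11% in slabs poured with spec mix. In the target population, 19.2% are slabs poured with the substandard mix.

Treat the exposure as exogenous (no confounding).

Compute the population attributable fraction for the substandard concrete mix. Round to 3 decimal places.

PAF ≈ 0.343

p₁ = 0.19, p₀ = 0.0511.
Overall risk P(Y=1) = π·p₁ + (1−π)·p₀ = 0.192×0.19 + 0.808×0.0511 = 0.077769.
Under exogeneity, PAF = [P(Y=1) − p₀] / P(Y=1).
PAF = (0.077769 − 0.0511) / 0.077769 ≈ 0.3429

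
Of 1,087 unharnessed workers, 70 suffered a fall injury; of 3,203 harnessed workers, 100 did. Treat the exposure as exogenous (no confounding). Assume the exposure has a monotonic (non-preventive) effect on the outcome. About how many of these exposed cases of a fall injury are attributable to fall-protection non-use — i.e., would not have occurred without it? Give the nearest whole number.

p₁ = P(outcome | exposed) = 70/1087 = 0.064397
p₀ = P(outcome | unexposed) = 100/3203 = 0.031221
PN = (p₁ − p₀)/p₁ = (0.064397 − 0.031221) / 0.064397 ≈ 0.51519.
Attributable cases ≈ PN × (exposed cases) = 0.51519 × 70 ≈ 36.06.

about 36 cases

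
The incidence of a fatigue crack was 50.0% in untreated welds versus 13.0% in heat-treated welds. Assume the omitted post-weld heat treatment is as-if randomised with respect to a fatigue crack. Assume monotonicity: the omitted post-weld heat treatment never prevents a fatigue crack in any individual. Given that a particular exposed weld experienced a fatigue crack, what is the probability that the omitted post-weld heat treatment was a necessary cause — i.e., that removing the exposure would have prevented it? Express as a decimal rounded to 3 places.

PN ≈ 0.740

p₁ = 0.5, p₀ = 0.13.
Under exogeneity and monotonicity, PN = (p₁ − p₀) / p₁.
PN = (0.5 − 0.13) / 0.5 = 0.37 / 0.5 ≈ 0.7400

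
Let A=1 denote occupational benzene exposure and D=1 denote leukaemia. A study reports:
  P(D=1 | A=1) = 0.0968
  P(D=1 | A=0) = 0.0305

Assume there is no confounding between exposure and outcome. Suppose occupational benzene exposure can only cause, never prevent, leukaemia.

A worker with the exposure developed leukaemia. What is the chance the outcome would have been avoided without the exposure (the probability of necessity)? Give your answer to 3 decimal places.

Let p₁ = 0.0968, p₀ = 0.0305.
Under exogeneity and monotonicity, PN = (p₁ − p₀) / p₁.
PN = (0.0968 − 0.0305) / 0.0968 = 0.0663 / 0.0968 ≈ 0.6849

PN ≈ 0.685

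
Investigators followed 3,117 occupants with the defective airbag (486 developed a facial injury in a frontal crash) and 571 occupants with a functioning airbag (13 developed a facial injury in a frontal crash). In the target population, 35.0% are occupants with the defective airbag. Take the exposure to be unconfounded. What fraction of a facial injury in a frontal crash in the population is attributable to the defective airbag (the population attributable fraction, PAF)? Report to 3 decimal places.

p₁ = P(outcome | exposed) = 486/3117 = 0.15592
p₀ = P(outcome | unexposed) = 13/571 = 0.022767
Overall risk P(Y=1) = π·p₁ + (1−π)·p₀ = 0.35×0.15592 + 0.65×0.022767 = 0.06937.
Under exogeneity, PAF = [P(Y=1) − p₀] / P(Y=1).
PAF = (0.06937 − 0.022767) / 0.06937 ≈ 0.6718

PAF ≈ 0.672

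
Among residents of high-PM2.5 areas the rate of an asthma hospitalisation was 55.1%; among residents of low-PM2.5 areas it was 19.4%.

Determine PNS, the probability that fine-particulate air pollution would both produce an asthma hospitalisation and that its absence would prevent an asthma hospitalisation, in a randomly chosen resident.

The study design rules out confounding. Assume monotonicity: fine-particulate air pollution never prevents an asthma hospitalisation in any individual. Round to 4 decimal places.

p₁ = 0.551, p₀ = 0.194.
Under exogeneity and monotonicity, PNS = p₁ − p₀.
PNS = 0.551 − 0.194 = 0.357

PNS ≈ 0.3570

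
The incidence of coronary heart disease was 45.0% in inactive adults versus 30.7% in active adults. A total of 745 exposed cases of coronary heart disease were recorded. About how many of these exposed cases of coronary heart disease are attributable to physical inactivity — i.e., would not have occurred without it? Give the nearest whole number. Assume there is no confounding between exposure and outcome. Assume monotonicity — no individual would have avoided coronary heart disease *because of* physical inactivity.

p₁ = 0.45, p₀ = 0.307.
PN = (p₁ − p₀)/p₁ = (0.45 − 0.307) / 0.45 ≈ 0.31778.
Attributable cases ≈ PN × (exposed cases) = 0.31778 × 745 ≈ 236.74.

about 237 cases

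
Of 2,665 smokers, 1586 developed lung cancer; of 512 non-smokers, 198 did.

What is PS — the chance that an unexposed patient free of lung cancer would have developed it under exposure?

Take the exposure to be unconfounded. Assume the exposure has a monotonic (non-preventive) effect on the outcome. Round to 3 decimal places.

PS ≈ 0.340

p₁ = P(outcome | exposed) = 1586/2665 = 0.59512
p₀ = P(outcome | unexposed) = 198/512 = 0.38672
Under exogeneity and monotonicity, PS = (p₁ − p₀) / (1 − p₀).
PS = (0.59512 − 0.38672) / (1 − 0.38672) = 0.2084 / 0.61328 ≈ 0.3398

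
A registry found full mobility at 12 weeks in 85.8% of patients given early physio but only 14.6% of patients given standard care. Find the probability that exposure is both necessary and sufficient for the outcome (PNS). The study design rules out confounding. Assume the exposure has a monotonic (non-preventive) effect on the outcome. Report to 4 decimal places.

PNS ≈ 0.7120

p₁ = 0.858, p₀ = 0.146.
Under exogeneity and monotonicity, PNS = p₁ − p₀.
PNS = 0.858 − 0.146 = 0.712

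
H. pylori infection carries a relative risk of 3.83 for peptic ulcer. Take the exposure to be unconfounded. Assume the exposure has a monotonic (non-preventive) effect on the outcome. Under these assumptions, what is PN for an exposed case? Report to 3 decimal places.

PN ≈ 0.739

Under exogeneity and monotonicity, PN = (RR − 1) / RR = 1 − 1/RR.
PN = (3.83 − 1) / 3.83 = 2.83 / 3.83 ≈ 0.7389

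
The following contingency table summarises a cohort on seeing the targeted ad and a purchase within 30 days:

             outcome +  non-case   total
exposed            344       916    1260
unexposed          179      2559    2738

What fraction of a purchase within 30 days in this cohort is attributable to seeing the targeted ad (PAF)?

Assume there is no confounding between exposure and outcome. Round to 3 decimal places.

p₁ = P(outcome | exposed) = 344/1260 = 0.27302
p₀ = P(outcome | unexposed) = 179/2738 = 0.065376
Exposure prevalence π = 1260/3998 = 0.31516; overall risk P(Y=1) = 0.13082.
Under exogeneity, PAF = [P(Y=1) − p₀]/P(Y=1).
PAF = (0.13082 − 0.065376) / 0.13082 ≈ 0.5002

PAF ≈ 0.500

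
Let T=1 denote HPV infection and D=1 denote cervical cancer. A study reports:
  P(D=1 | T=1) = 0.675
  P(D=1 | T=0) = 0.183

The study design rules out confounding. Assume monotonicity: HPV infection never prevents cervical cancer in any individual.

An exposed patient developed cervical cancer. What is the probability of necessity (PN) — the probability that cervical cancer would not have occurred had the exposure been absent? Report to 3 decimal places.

PN ≈ 0.729

Let p₁ = 0.675, p₀ = 0.183.
Under exogeneity and monotonicity, PN = (p₁ − p₀) / p₁.
PN = (0.675 − 0.183) / 0.675 = 0.492 / 0.675 ≈ 0.7289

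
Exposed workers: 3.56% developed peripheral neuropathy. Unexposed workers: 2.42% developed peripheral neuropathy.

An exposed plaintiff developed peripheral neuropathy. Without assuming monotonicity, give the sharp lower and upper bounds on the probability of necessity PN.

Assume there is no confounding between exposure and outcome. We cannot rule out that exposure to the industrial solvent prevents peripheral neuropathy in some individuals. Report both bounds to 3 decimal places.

p₁ = 0.0356, p₀ = 0.0242.
Under exogeneity alone the bounds on PN are max{0,(p₁−p₀)/p₁} ≤ PN ≤ min{1,(1−p₀)/p₁}.
  lower = (p₁ − p₀)/p₁ = 0.0114 / 0.0356 ≈ 0.3202
  upper = min{1, (1 − p₀)/p₁} = 0.9758 / 0.0356 ≈ 27.4101 → capped at 1

0.320 ≤ PN ≤ 1.000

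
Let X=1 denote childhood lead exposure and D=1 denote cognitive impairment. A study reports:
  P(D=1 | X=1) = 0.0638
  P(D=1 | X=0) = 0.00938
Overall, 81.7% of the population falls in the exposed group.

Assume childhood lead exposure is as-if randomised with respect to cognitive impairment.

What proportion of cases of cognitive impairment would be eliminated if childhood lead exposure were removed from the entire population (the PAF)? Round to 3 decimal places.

PAF ≈ 0.826

Let p₁ = 0.0638, p₀ = 0.00938.
Overall risk P(Y=1) = π·p₁ + (1−π)·p₀ = 0.817×0.0638 + 0.183×0.00938 = 0.053841.
Under exogeneity, PAF = [P(Y=1) − p₀] / P(Y=1).
PAF = (0.053841 − 0.00938) / 0.053841 ≈ 0.8258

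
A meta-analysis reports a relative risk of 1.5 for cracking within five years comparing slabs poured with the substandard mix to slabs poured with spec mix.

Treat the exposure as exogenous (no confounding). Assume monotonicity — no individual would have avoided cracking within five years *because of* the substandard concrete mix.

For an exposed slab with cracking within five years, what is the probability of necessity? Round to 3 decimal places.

Under exogeneity and monotonicity, PN = (RR − 1) / RR = 1 − 1/RR.
PN = (1.5 − 1) / 1.5 = 0.5 / 1.5 ≈ 0.3333

PN ≈ 0.333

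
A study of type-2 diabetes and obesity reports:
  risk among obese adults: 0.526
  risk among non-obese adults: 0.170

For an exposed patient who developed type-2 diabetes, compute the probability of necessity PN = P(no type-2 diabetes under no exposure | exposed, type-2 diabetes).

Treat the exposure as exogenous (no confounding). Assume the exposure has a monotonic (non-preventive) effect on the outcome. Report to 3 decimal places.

Let p₁ = 0.526, p₀ = 0.17.
Under exogeneity and monotonicity, PN = (p₁ − p₀) / p₁.
PN = (0.526 − 0.17) / 0.526 = 0.356 / 0.526 ≈ 0.6768

PN ≈ 0.677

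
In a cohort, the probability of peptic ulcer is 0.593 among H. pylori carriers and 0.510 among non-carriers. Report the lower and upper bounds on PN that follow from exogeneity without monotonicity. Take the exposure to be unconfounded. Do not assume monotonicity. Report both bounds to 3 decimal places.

Let p₁ = 0.593, p₀ = 0.51.
Under exogeneity alone the bounds on PN are max{0,(p₁−p₀)/p₁} ≤ PN ≤ min{1,(1−p₀)/p₁}.
  lower = (p₁ − p₀)/p₁ = 0.083 / 0.593 ≈ 0.1400
  upper = min{1, (1 − p₀)/p₁} = 0.49 / 0.593 ≈ 0.8263

0.140 ≤ PN ≤ 0.826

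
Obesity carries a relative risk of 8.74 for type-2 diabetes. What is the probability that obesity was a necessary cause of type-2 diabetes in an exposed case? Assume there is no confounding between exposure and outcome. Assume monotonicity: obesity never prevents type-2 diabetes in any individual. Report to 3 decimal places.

Under exogeneity and monotonicity, PN = (RR − 1) / RR = 1 − 1/RR.
PN = (8.74 − 1) / 8.74 = 7.74 / 8.74 ≈ 0.8856

PN ≈ 0.886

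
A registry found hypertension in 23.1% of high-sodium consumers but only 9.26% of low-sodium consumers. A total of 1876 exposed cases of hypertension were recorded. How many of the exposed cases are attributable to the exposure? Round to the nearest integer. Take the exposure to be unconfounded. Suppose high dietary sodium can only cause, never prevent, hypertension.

p₁ = 0.231, p₀ = 0.0926.
PN = (p₁ − p₀)/p₁ = (0.231 − 0.0926) / 0.231 ≈ 0.59913.
Attributable cases ≈ PN × (exposed cases) = 0.59913 × 1876 ≈ 1123.98.

about 1124 cases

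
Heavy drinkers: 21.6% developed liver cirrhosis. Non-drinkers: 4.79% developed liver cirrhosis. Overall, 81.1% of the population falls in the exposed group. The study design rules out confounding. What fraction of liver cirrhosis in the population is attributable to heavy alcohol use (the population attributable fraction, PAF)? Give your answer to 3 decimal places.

PAF ≈ 0.740

p₁ = 0.216, p₀ = 0.0479.
Overall risk P(Y=1) = π·p₁ + (1−π)·p₀ = 0.811×0.216 + 0.189×0.0479 = 0.18423.
Under exogeneity, PAF = [P(Y=1) − p₀] / P(Y=1).
PAF = (0.18423 − 0.0479) / 0.18423 ≈ 0.7400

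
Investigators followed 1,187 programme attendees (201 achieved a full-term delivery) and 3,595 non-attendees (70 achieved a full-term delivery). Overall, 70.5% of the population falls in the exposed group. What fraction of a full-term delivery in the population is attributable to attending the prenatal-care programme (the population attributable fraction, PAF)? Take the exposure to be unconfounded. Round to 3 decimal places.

p₁ = P(outcome | exposed) = 201/1187 = 0.16933
p₀ = P(outcome | unexposed) = 70/3595 = 0.019471
Overall risk P(Y=1) = π·p₁ + (1−π)·p₀ = 0.705×0.16933 + 0.295×0.019471 = 0.12512.
Under exogeneity, PAF = [P(Y=1) − p₀] / P(Y=1).
PAF = (0.12512 − 0.019471) / 0.12512 ≈ 0.8444

PAF ≈ 0.844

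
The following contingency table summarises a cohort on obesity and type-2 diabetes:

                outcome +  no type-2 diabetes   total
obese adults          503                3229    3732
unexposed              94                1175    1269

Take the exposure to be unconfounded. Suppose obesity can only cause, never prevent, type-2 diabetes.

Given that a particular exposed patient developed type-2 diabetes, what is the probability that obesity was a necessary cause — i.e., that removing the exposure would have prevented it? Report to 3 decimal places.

PN ≈ 0.450

p₁ = P(outcome | exposed) = 503/3732 = 0.13478
p₀ = P(outcome | unexposed) = 94/1269 = 0.074074
Under exogeneity and monotonicity, PN = (p₁ − p₀)/p₁.
PN = (0.13478 − 0.074074) / 0.13478 ≈ 0.4504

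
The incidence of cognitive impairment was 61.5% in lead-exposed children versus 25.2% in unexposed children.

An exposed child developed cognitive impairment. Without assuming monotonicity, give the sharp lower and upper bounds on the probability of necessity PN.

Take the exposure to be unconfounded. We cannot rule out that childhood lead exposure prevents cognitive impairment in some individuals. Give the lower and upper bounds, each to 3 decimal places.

p₁ = 0.615, p₀ = 0.252.
Under exogeneity alone the bounds on PN are max{0,(p₁−p₀)/p₁} ≤ PN ≤ min{1,(1−p₀)/p₁}.
  lower = (p₁ − p₀)/p₁ = 0.363 / 0.615 ≈ 0.5902
  upper = min{1, (1 − p₀)/p₁} = 0.748 / 0.615 ≈ 1.2163 → capped at 1

0.590 ≤ PN ≤ 1.000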